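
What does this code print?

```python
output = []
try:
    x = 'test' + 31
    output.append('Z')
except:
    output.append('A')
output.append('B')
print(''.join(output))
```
AB

Exception raised in try, caught by bare except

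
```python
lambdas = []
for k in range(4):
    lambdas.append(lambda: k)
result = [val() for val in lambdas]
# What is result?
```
[3, 3, 3, 3]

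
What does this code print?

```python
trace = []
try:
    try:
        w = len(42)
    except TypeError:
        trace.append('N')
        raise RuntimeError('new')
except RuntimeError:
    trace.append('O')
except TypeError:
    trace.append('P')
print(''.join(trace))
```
NO

New RuntimeError raised, caught by outer RuntimeError handler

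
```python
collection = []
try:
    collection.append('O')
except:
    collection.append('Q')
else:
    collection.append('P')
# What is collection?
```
['O', 'P']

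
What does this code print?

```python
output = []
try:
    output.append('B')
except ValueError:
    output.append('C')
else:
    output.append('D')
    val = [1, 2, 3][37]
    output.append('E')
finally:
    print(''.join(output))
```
BD

Try succeeds, else appends 'D', IndexError in else is uncaught, finally prints before exception propagates ('E' never appended)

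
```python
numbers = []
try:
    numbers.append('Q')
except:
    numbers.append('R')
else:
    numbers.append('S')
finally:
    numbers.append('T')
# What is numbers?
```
['Q', 'S', 'T']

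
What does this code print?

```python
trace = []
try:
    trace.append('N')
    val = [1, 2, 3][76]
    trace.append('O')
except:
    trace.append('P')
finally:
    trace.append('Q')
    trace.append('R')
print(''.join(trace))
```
NPQR

Code before exception runs, then except, then all of finally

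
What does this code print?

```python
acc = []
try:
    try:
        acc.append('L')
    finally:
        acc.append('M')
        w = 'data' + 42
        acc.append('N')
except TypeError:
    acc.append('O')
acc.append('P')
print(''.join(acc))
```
LMOP

Exception in inner finally caught by outer except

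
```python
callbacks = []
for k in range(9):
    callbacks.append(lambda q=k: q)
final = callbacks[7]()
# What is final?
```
7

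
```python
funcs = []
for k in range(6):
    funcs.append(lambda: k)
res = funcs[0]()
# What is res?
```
5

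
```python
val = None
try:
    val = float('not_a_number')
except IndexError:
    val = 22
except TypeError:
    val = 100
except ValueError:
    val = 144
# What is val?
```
144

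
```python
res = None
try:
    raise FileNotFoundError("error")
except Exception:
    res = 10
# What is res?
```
10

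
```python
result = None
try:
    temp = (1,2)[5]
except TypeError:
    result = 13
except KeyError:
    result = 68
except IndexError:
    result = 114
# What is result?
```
114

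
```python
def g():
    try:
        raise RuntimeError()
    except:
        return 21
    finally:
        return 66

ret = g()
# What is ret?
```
66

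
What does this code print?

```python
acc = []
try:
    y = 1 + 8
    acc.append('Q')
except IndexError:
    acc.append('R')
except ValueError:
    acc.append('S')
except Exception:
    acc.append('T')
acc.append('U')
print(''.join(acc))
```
QU

No exception, try block completes normally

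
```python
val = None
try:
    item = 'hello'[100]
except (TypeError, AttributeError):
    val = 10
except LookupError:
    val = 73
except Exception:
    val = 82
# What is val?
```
73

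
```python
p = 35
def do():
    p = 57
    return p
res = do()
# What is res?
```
57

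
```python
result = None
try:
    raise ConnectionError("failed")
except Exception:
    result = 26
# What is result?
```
26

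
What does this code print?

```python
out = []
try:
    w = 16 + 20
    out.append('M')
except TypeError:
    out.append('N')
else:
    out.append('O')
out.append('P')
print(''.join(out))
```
MOP

else block runs when no exception occurs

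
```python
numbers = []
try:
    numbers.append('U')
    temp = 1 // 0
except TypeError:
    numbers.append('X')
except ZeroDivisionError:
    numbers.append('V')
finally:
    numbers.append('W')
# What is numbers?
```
['U', 'V', 'W']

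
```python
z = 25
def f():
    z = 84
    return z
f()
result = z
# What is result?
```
25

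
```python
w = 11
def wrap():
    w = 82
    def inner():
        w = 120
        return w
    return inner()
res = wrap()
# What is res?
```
120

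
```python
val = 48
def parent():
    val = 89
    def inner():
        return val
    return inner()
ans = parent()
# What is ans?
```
89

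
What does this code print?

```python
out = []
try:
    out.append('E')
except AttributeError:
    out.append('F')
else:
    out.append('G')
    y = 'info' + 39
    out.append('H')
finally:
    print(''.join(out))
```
EG

Try succeeds, else appends 'G', TypeError in else is uncaught, finally prints before exception propagates ('H' never appended)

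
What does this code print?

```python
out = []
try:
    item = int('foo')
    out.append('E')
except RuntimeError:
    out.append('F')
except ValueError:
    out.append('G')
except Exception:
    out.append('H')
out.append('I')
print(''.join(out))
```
GI

ValueError matches before generic Exception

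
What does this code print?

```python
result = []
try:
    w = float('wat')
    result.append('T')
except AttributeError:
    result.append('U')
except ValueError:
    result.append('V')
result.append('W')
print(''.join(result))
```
VW

ValueError is caught by its specific handler, not AttributeError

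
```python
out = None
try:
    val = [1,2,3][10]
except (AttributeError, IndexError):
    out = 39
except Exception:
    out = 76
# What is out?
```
39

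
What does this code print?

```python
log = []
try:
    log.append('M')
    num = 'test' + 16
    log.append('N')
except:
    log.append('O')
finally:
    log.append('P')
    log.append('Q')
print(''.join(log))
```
MOPQ

Code before exception runs, then except, then all of finally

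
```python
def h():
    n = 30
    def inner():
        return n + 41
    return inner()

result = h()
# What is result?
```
71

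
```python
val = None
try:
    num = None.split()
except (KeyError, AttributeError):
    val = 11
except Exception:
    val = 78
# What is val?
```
11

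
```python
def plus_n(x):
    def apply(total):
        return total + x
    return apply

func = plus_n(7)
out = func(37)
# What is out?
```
44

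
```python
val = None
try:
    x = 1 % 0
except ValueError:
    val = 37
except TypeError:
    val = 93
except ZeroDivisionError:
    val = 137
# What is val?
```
137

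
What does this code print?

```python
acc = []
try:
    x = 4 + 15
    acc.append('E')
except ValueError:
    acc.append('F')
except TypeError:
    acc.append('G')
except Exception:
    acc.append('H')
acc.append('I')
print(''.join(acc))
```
EI

No exception, try block completes normally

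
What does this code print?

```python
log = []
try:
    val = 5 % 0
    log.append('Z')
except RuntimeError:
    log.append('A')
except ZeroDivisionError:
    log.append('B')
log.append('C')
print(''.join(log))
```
BC

ZeroDivisionError is caught by its specific handler, not RuntimeError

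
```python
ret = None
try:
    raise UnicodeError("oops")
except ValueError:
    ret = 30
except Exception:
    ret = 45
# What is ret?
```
30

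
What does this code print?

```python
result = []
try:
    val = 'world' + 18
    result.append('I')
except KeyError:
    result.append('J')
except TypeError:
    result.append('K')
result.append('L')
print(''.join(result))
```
KL

TypeError is caught by its specific handler, not KeyError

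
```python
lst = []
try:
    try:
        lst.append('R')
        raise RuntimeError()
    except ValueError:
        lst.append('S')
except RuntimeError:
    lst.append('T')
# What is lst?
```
['R', 'T']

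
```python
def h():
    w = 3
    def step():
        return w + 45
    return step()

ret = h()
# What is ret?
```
48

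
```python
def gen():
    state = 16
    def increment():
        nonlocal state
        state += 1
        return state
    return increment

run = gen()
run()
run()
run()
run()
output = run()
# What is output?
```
21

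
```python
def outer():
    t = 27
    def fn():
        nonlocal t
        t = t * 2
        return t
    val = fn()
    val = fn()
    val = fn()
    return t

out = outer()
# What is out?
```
216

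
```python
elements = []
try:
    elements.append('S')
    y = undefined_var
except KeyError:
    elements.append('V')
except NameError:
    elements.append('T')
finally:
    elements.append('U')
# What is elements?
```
['S', 'T', 'U']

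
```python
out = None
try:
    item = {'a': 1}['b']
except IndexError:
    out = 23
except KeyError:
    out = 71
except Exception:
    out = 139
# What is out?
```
71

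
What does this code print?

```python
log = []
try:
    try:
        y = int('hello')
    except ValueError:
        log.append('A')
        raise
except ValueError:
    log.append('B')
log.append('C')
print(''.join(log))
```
ABC

raise without argument re-raises current exception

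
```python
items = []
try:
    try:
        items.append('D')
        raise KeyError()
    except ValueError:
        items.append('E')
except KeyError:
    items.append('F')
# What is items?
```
['D', 'F']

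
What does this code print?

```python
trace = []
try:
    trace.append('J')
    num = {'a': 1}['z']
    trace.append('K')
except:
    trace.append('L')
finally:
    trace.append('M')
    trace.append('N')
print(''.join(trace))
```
JLMN

Code before exception runs, then except, then all of finally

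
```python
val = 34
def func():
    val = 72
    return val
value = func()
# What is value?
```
72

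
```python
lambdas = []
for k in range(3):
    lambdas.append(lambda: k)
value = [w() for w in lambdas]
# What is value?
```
[2, 2, 2]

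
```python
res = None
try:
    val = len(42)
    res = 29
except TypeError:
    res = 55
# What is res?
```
55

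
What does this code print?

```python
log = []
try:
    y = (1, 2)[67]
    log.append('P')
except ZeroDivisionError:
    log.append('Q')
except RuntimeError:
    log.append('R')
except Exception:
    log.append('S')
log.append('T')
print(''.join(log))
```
ST

IndexError not specifically caught, falls to Exception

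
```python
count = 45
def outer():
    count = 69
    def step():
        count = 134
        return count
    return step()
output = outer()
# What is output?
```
134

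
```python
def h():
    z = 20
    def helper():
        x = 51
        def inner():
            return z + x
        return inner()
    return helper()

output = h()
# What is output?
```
71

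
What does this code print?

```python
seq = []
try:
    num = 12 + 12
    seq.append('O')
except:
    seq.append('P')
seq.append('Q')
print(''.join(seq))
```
OQ

No exception, try block completes normally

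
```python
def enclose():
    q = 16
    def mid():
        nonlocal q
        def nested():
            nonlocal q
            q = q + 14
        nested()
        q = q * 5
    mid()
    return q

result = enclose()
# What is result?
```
150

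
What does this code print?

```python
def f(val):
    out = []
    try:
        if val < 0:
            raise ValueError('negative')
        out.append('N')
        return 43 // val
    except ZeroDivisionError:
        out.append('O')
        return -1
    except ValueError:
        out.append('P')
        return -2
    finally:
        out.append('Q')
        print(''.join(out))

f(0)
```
NOQ

val=0 causes ZeroDivisionError, caught, finally prints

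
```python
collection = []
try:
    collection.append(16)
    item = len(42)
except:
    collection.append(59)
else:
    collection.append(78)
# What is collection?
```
[16, 59]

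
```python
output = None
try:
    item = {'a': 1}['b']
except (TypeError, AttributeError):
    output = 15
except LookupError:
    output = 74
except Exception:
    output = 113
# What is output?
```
74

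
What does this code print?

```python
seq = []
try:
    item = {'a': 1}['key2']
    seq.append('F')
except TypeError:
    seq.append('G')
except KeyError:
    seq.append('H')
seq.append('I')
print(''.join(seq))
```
HI

KeyError is caught by its specific handler, not TypeError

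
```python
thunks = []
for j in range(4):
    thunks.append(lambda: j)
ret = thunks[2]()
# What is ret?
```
3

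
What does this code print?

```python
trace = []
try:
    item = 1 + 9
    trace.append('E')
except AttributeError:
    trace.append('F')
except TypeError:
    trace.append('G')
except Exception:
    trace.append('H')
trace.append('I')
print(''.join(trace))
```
EI

No exception, try block completes normally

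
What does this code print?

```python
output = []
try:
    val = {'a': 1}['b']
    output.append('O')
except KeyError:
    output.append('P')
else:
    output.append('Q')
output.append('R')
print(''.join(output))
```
PR

else block skipped when exception is caught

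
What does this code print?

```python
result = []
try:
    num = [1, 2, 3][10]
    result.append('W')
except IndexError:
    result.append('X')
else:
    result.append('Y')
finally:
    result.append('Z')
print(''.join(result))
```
XZ

Exception: except runs, else skipped, finally runs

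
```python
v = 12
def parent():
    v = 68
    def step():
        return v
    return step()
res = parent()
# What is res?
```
68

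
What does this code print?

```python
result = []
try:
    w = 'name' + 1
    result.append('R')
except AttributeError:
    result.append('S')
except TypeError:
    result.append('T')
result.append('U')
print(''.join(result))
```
TU

TypeError is caught by its specific handler, not AttributeError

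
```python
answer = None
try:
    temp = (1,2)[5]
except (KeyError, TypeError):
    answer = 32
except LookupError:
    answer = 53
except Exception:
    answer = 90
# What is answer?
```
53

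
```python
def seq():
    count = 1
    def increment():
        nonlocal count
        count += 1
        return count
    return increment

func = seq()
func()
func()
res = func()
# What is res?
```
4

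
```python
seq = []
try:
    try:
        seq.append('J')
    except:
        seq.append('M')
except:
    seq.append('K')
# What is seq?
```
['J']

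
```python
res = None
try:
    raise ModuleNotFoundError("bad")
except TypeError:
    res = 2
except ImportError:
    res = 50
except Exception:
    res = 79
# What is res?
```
50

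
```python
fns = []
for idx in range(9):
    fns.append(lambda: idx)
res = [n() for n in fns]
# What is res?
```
[8, 8, 8, 8, 8, 8, 8, 8, 8]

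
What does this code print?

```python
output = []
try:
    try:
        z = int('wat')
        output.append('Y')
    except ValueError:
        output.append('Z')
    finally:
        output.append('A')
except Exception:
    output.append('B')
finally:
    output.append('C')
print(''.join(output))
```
ZAC

Both finally blocks run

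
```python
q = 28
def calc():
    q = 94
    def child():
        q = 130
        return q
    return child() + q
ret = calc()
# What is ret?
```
224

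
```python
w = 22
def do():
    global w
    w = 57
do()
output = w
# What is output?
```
57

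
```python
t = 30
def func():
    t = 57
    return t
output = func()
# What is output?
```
57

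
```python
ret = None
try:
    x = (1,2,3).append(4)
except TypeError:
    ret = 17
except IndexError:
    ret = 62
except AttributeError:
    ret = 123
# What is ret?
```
123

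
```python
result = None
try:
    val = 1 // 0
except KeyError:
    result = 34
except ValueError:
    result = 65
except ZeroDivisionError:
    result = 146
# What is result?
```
146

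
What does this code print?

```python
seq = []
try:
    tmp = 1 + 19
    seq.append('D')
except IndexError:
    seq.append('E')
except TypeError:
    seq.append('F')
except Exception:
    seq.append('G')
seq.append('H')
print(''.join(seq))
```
DH

No exception, try block completes normally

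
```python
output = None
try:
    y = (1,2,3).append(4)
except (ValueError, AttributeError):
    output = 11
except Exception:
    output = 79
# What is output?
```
11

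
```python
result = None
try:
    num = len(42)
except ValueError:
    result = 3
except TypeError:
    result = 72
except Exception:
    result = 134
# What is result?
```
72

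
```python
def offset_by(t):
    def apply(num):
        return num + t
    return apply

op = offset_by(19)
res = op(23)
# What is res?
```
42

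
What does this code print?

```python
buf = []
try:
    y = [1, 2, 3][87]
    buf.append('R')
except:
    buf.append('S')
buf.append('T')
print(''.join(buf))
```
ST

Exception raised in try, caught by bare except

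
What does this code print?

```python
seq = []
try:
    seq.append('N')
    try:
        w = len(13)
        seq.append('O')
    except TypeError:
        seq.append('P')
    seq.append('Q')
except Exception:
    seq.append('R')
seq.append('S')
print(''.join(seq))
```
NPQS

Inner exception caught by inner handler, outer continues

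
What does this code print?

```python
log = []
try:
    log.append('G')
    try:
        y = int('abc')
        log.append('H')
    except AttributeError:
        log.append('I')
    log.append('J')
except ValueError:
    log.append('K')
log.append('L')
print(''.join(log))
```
GKL

Inner handler doesn't match, propagates to outer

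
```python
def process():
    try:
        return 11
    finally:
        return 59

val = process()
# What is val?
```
59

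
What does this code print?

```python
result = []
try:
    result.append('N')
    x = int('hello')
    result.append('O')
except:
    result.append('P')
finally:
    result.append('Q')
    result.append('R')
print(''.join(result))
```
NPQR

Code before exception runs, then except, then all of finally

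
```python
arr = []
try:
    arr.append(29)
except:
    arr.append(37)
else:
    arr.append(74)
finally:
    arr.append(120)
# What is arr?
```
[29, 74, 120]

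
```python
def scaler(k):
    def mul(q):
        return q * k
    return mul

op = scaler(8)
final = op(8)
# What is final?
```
64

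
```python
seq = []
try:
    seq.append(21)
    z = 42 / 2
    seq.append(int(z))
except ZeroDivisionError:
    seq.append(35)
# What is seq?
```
[21, 21]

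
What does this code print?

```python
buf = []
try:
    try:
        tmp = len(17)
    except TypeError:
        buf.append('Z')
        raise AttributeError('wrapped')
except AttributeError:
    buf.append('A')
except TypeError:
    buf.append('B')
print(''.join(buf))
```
ZA

New AttributeError raised, caught by outer AttributeError handler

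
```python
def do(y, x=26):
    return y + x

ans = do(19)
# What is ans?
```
45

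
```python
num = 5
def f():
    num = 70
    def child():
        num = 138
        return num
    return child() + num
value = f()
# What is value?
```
208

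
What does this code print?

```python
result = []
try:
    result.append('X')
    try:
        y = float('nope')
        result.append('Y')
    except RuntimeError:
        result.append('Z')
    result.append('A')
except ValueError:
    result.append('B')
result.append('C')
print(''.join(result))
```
XBC

Inner handler doesn't match, propagates to outer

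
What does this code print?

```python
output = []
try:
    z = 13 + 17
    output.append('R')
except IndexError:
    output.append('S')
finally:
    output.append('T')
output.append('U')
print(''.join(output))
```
RTU

finally runs after normal execution too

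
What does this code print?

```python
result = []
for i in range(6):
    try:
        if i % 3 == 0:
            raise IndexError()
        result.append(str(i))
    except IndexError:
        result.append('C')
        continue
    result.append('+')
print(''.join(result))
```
C1+2+C4+5+

continue in except skips rest of loop body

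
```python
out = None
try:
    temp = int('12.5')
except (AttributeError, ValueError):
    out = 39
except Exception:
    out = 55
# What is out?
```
39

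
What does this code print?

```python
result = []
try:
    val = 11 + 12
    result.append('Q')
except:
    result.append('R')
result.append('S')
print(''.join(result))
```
QS

No exception, try block completes normally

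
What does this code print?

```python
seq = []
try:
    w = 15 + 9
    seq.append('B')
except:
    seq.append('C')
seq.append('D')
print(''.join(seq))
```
BD

No exception, try block completes normally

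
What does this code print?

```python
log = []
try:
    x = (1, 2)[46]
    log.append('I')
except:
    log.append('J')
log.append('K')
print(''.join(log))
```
JK

Exception raised in try, caught by bare except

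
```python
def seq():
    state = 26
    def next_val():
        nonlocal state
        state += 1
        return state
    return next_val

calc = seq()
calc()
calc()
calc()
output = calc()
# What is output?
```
30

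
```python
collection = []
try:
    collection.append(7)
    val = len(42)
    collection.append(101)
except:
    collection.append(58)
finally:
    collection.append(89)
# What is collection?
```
[7, 58, 89]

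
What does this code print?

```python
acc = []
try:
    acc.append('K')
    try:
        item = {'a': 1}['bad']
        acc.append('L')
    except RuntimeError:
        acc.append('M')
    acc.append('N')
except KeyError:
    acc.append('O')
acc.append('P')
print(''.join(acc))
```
KOP

Inner handler doesn't match, propagates to outer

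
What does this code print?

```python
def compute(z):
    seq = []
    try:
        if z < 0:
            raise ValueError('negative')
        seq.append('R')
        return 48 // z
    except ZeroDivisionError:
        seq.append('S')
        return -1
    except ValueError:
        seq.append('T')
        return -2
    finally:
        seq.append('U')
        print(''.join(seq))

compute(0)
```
RSU

z=0 causes ZeroDivisionError, caught, finally prints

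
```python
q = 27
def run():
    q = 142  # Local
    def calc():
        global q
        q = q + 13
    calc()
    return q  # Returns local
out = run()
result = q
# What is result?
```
40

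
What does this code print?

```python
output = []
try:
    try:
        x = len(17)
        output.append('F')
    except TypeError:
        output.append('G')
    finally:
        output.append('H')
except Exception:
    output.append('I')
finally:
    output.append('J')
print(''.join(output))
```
GHJ

Both finally blocks run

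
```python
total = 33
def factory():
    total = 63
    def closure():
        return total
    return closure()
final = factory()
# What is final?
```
63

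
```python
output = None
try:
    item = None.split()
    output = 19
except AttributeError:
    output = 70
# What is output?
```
70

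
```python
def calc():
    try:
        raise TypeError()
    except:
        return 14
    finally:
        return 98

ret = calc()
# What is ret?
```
98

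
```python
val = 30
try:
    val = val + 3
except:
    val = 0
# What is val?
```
33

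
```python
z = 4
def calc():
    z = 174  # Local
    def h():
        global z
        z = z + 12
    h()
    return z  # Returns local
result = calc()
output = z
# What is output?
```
16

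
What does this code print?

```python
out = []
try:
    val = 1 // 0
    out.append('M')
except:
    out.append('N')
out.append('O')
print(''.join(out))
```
NO

Exception raised in try, caught by bare except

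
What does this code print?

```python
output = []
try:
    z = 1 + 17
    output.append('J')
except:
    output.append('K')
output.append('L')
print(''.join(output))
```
JL

No exception, try block completes normally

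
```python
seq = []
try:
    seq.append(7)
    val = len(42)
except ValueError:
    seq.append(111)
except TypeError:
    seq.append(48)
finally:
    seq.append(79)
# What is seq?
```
[7, 48, 79]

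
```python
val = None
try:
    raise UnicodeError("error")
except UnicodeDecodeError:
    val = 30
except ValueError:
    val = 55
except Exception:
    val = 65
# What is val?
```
55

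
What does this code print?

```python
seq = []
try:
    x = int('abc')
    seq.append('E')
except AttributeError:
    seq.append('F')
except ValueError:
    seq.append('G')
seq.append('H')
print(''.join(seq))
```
GH

ValueError is caught by its specific handler, not AttributeError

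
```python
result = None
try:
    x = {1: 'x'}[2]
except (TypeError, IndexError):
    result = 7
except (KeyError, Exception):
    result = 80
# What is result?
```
80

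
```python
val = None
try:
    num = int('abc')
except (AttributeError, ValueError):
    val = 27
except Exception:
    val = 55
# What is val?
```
27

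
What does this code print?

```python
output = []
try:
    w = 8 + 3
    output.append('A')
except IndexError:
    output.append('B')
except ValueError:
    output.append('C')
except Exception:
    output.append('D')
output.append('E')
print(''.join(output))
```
AE

No exception, try block completes normally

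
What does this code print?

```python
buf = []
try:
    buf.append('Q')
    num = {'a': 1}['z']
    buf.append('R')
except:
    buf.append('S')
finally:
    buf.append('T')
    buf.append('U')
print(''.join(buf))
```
QSTU

Code before exception runs, then except, then all of finally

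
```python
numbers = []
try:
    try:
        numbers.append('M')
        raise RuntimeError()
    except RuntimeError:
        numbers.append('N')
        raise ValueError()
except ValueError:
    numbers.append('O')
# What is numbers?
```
['M', 'N', 'O']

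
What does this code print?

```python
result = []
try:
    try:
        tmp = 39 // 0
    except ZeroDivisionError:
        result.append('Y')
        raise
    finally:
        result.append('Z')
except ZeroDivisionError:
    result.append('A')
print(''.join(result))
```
YZA

finally runs before re-raised exception propagates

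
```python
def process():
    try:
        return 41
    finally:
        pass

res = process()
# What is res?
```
41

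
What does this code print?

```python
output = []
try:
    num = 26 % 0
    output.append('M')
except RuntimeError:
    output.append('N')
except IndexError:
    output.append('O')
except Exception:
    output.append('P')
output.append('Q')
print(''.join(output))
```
PQ

ZeroDivisionError not specifically caught, falls to Exception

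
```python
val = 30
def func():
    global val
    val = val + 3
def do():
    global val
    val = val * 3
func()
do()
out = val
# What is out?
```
99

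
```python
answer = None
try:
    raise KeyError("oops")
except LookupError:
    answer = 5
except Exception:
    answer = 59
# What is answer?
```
5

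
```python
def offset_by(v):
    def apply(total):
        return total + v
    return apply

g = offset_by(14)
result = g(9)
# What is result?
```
23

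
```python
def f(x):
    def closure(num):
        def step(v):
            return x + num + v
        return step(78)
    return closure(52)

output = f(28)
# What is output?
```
158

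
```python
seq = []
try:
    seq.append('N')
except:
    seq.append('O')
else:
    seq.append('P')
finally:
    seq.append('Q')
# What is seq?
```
['N', 'P', 'Q']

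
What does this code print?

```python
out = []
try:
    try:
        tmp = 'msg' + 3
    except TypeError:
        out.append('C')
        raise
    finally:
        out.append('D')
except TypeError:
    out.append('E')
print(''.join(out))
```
CDE

finally runs before re-raised exception propagates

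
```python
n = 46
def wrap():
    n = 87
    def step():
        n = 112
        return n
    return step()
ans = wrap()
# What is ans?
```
112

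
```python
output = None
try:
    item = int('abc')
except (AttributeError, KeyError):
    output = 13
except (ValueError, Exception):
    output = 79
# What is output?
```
79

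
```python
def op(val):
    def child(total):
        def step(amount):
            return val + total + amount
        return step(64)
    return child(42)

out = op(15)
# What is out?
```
121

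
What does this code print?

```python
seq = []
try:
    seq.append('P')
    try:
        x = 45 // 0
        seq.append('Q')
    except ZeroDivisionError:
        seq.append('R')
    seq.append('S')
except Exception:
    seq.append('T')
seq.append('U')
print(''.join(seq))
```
PRSU

Inner exception caught by inner handler, outer continues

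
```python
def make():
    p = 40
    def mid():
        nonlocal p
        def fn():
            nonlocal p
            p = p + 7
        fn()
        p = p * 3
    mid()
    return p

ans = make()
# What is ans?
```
141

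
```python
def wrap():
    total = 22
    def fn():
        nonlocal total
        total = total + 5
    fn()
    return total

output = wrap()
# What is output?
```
27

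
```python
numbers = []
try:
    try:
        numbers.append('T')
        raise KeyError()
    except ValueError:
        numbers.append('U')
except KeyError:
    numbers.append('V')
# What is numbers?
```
['T', 'V']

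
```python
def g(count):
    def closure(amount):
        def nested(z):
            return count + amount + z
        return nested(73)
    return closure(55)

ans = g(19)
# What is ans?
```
147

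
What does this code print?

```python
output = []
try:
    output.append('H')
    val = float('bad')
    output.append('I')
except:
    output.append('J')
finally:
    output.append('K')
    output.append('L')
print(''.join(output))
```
HJKL

Code before exception runs, then except, then all of finally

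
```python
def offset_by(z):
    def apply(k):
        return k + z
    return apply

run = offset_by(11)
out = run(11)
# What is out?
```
22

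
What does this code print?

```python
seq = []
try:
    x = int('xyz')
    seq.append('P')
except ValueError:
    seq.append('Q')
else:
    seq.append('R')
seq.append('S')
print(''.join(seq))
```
QS

else block skipped when exception is caught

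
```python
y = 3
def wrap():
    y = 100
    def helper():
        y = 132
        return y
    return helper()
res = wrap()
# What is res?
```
132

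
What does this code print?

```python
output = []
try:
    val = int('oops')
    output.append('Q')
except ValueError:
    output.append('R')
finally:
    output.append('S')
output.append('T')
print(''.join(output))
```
RST

finally always runs, even after exception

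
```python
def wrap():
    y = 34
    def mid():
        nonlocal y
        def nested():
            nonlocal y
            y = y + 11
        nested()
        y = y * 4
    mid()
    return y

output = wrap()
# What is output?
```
180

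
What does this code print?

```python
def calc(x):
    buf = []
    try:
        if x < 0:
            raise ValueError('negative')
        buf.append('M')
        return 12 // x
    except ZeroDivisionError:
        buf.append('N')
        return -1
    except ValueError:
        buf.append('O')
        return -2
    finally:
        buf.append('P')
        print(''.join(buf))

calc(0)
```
MNP

x=0 causes ZeroDivisionError, caught, finally prints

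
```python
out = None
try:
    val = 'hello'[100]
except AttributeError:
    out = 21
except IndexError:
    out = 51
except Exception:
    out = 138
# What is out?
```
51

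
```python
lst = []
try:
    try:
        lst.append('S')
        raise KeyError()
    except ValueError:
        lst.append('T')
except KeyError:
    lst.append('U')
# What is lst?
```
['S', 'U']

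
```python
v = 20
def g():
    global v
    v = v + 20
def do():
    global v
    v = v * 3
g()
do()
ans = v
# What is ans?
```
120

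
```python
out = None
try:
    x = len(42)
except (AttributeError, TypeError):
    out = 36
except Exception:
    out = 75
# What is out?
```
36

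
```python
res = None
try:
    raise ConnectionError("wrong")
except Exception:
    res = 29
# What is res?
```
29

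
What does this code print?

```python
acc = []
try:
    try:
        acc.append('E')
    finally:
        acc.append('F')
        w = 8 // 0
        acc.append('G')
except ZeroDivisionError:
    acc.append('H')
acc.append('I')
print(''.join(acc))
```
EFHI

Exception in inner finally caught by outer except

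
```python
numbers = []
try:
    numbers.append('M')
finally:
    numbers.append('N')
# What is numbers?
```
['M', 'N']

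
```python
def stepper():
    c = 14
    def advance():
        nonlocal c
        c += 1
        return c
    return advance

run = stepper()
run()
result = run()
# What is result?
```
16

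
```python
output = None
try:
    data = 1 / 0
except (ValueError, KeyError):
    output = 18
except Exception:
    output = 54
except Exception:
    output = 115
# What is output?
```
54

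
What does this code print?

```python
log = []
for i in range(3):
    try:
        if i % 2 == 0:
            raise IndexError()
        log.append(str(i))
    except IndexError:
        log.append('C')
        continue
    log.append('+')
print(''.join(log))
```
C1+C

continue in except skips rest of loop body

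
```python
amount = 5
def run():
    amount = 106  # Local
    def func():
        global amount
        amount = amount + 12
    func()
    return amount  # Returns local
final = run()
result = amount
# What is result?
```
17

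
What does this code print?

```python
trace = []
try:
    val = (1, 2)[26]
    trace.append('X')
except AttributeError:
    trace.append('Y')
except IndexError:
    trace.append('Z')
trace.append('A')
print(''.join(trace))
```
ZA

IndexError is caught by its specific handler, not AttributeError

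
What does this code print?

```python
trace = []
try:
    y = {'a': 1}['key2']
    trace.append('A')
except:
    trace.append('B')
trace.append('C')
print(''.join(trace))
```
BC

Exception raised in try, caught by bare except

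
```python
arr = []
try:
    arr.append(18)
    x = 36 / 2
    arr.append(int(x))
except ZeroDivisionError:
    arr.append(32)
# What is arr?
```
[18, 18]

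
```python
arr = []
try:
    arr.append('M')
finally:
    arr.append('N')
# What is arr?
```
['M', 'N']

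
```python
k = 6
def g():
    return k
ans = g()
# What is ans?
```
6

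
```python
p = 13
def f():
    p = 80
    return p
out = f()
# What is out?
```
80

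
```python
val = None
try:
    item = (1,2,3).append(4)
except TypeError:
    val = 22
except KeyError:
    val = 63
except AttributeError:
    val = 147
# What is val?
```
147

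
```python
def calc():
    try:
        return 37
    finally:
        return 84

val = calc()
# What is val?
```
84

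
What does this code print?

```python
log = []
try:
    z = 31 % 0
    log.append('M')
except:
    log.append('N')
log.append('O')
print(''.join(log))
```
NO

Exception raised in try, caught by bare except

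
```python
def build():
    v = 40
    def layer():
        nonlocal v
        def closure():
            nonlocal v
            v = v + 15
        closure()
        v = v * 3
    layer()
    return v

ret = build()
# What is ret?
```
165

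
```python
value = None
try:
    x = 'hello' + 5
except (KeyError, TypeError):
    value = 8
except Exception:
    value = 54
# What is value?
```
8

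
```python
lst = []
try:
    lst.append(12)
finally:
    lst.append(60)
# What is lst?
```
[12, 60]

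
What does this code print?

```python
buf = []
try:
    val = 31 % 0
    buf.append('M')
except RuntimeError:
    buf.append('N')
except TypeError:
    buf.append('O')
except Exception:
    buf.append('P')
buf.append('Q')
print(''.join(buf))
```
PQ

ZeroDivisionError not specifically caught, falls to Exception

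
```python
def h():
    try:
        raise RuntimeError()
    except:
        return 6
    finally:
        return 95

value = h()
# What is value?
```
95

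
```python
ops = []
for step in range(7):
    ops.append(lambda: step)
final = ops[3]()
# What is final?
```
6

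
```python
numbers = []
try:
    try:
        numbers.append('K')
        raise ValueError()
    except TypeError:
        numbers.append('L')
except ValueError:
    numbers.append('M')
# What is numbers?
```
['K', 'M']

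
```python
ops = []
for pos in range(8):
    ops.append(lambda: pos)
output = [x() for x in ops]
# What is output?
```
[7, 7, 7, 7, 7, 7, 7, 7]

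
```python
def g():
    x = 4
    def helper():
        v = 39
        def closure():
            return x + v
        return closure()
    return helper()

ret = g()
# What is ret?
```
43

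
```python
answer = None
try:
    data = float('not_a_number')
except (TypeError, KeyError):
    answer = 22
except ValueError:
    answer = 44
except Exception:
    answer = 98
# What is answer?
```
44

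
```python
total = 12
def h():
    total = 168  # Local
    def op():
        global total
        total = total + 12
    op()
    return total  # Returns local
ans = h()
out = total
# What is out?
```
24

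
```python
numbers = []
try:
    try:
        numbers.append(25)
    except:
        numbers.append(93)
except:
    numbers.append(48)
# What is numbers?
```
[25]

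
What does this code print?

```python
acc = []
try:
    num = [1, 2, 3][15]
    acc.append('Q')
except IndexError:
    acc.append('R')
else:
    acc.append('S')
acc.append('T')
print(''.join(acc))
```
RT

else block skipped when exception is caught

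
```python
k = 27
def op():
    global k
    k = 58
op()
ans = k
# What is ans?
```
58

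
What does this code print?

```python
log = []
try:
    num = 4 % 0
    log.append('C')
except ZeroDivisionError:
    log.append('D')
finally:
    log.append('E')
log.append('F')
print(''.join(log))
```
DEF

finally always runs, even after exception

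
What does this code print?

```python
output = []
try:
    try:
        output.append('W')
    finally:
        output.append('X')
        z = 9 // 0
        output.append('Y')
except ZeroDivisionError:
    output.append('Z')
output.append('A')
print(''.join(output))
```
WXZA

Exception in inner finally caught by outer except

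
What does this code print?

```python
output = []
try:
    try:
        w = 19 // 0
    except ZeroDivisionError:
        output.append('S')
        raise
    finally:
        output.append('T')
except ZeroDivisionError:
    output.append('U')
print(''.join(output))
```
STU

finally runs before re-raised exception propagates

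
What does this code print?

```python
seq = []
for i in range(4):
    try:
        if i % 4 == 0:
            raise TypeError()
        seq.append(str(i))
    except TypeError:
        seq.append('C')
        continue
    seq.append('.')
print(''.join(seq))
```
C1.2.3.

continue in except skips rest of loop body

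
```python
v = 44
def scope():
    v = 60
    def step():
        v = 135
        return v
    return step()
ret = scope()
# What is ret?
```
135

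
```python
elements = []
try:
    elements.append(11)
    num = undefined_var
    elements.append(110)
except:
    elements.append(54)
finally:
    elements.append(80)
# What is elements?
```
[11, 54, 80]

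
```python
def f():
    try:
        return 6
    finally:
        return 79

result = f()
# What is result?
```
79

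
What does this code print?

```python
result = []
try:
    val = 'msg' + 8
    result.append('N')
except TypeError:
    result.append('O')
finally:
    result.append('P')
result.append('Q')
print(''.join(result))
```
OPQ

finally always runs, even after exception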